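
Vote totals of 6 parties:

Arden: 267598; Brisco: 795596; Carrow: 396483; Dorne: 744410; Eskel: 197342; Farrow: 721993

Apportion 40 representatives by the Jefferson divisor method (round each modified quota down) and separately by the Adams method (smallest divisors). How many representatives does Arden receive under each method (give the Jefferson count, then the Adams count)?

Jefferson: Arden 3, Brisco 11, Carrow 5, Dorne 10, Eskel 2, Farrow 9.
Adams: Arden 4, Brisco 10, Carrow 5, Dorne 9, Eskel 3, Farrow 9.
Arden gets 3 under Jefferson and 4 under Adams.

3 and 4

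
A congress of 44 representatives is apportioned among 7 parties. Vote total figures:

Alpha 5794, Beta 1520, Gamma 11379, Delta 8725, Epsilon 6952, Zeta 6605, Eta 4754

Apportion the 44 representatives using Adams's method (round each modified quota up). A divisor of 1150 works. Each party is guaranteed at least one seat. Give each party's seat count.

With modified divisor 1150: modified quotas Alpha 5.038, Beta 1.322, Gamma 9.895, Delta 7.587, Epsilon 6.045, Zeta 5.743, Eta 4.134.
Rounding up: Alpha 6, Beta 2, Gamma 10, Delta 8, Epsilon 7, Zeta 6, Eta 5 (total 44).

Alpha 6, Beta 2, Gamma 10, Delta 8, Epsilon 7, Zeta 6, Eta 5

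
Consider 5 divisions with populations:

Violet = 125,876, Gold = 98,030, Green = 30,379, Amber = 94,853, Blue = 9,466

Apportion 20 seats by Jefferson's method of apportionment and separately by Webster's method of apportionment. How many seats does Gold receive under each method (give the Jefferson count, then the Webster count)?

Jefferson: Violet 7, Gold 6, Green 1, Amber 6, Blue 0.
Webster: Violet 7, Gold 5, Green 2, Amber 5, Blue 1.
Gold gets 6 under Jefferson and 5 under Webster.

6 and 5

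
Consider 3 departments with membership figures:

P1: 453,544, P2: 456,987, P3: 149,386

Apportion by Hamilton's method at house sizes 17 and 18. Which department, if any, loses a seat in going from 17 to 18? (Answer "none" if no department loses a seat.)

At 17 seats: P1 7, P2 7, P3 3.
At 18 seats: P1 8, P2 8, P3 2.
P3 drops from 3 to 2.

P3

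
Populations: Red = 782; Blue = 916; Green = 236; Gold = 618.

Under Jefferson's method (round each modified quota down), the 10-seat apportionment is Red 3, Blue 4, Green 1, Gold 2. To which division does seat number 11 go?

Priority for the next seat is population ÷ (current seats + 1).
Priorities: Red 195.500, Blue 183.200, Green 118.000, Gold 206.000.
Highest priority: Gold.

Gold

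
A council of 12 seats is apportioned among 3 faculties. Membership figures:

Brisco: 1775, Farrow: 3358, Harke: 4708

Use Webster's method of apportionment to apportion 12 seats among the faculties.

Brisco 2, Farrow 4, Harke 6

Standard divisor 9841/12 ≈ 820.083; standard quotas: Brisco 2.164, Farrow 4.095, Harke 5.741.
Rounding to the nearest integer gives Brisco 2, Farrow 4, Harke 6 — total 12, matching the house size, so no adjustment is needed.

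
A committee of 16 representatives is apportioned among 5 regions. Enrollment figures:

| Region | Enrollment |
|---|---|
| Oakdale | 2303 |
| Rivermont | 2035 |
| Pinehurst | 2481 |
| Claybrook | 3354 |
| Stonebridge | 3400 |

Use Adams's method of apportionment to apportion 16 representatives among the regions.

Oakdale 3, Rivermont 2, Pinehurst 3, Claybrook 4, Stonebridge 4

Standard divisor 13573/16 ≈ 848.312; standard quotas: Oakdale 2.715, Rivermont 2.399, Pinehurst 2.925, Claybrook 3.954, Stonebridge 4.008.
Rounding up gives 3, 3, 3, 4, 5 = 18 seats, so the divisor must be adjusted.
With modified divisor 1100: modified quotas Oakdale 2.094, Rivermont 1.850, Pinehurst 2.255, Claybrook 3.049, Stonebridge 3.091.
Rounding up: Oakdale 3, Rivermont 2, Pinehurst 3, Claybrook 4, Stonebridge 4 (total 16).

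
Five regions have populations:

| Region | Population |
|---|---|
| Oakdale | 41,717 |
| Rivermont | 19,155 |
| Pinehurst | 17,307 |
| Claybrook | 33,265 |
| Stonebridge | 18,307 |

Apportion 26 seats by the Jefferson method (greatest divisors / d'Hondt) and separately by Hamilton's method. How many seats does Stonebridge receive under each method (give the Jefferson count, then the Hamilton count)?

Jefferson: Oakdale 9, Rivermont 4, Pinehurst 3, Claybrook 7, Stonebridge 3.
Hamilton: Oakdale 8, Rivermont 4, Pinehurst 3, Claybrook 7, Stonebridge 4.
Stonebridge gets 3 under Jefferson and 4 under Hamilton.

3 and 4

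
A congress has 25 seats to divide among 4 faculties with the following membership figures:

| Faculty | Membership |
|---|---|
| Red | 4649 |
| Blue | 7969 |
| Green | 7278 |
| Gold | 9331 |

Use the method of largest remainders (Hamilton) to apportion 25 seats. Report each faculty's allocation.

Total 29227; standard divisor 29227/25 ≈ 1169.08.
Standard quotas: Red 3.9766, Blue 6.8165, Green 6.2254, Gold 7.9815.
Lower quotas: Red 3, Blue 6, Green 6, Gold 7 (sum 22, leaving 3 seats).
Remainders in descending order: Gold 0.9815, Red 0.9766, Blue 0.8165, Green 0.2254.
Largest remainders: Gold, Red, Blue receive the extra seats.

Red 4; Blue 7; Green 6; Gold 8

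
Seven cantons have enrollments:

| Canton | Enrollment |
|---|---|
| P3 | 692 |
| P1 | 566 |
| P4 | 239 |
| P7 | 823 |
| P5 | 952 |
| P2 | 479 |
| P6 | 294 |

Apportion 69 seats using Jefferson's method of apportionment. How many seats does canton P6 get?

Standard divisor 4045/69 ≈ 58.623; standard quotas: P3 11.804, P1 9.655, P4 4.077, P7 14.039, P5 16.239, P2 8.171, P6 5.015.
Rounding down gives 11, 9, 4, 14, 16, 8, 5 = 67 seats, so the divisor must be adjusted.
With modified divisor 56.3: modified quotas P3 12.291, P1 10.053, P4 4.245, P7 14.618, P5 16.909, P2 8.508, P6 5.222.
Rounding down: P3 12, P1 10, P4 4, P7 14, P5 16, P2 8, P6 5 (total 69).
P6 receives 5.

5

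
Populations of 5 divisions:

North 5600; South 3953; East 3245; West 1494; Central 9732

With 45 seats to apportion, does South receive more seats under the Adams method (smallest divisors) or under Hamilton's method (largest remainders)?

Adams

Adams: North 10, South 8, East 6, West 3, Central 18.
Hamilton: North 11, South 7, East 6, West 3, Central 18.
South gets 8 under Adams and 7 under Hamilton.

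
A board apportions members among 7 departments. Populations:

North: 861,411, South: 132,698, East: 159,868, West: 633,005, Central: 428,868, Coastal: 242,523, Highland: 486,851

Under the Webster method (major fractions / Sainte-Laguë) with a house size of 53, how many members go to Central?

Standard divisor 2945224/53 ≈ 55570.264; standard quotas: North 15.501, South 2.388, East 2.877, West 11.391, Central 7.718, Coastal 4.364, Highland 8.761.
Rounding to the nearest integer gives North 16, South 2, East 3, West 11, Central 8, Coastal 4, Highland 9 — total 53, matching the house size, so no adjustment is needed.
Central receives 8.

8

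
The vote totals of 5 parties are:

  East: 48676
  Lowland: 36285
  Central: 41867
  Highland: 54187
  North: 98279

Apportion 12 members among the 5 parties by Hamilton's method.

East=2, Lowland=2, Central=2, Highland=2, North=4

Standard divisor: 279294 ÷ 12 ≈ 23274.5.
Standard quotas: East 2.0914, Lowland 1.5590, Central 1.7988, Highland 2.3282, North 4.2226.
Lower quotas: East 2, Lowland 1, Central 1, Highland 2, North 4 (sum 10, leaving 2 seats).
Remainders in descending order: Central 0.7988, Lowland 0.5590, Highland 0.3282, North 0.2226, East 0.0914.
Largest remainders: Central, Lowland receive the extra seats.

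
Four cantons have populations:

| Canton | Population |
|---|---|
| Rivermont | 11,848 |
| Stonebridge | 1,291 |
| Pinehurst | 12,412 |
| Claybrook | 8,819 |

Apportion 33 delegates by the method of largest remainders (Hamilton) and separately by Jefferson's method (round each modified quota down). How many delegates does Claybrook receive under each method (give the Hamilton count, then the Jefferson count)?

Hamilton: Rivermont 11, Stonebridge 1, Pinehurst 12, Claybrook 9.
Jefferson: Rivermont 12, Stonebridge 1, Pinehurst 12, Claybrook 8.
Claybrook gets 9 under Hamilton and 8 under Jefferson.

9 and 8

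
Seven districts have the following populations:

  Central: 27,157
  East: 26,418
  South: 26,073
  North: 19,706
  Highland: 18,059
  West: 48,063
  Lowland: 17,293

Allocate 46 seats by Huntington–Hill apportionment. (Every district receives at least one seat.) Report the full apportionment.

With divisor 4031: modified quotas Central 6.737, East 6.554, South 6.468, North 4.889, Highland 4.480, West 11.923, Lowland 4.290.
Geometric-mean thresholds: Central √(6·7)=6.481, East √(6·7)=6.481, South √(6·7)=6.481, North √(4·5)=4.472, Highland √(4·5)=4.472, West √(11·12)=11.489, Lowland √(4·5)=4.472.
Each quota rounded against its threshold gives Central 7, East 7, South 6, North 5, Highland 5, West 12, Lowland 4 (total 46).

Central 7; East 7; South 6; North 5; Highland 5; West 12; Lowland 4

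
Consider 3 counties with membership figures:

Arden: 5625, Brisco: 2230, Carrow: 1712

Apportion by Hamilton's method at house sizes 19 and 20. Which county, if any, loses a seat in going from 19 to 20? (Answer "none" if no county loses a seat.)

At 19 seats: Arden 11, Brisco 5, Carrow 3.
At 20 seats: Arden 12, Brisco 5, Carrow 3.
No county's allocation decreased.

none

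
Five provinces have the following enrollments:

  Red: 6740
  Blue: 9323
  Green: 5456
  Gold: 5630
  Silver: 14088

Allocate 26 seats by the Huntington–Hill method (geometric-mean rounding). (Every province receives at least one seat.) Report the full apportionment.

With divisor 1600: modified quotas Red 4.213, Blue 5.827, Green 3.410, Gold 3.519, Silver 8.805.
Geometric-mean thresholds: Red √(4·5)=4.472, Blue √(5·6)=5.477, Green √(3·4)=3.464, Gold √(3·4)=3.464, Silver √(8·9)=8.485.
Each quota rounded against its threshold gives Red 4, Blue 6, Green 3, Gold 4, Silver 9 (total 26).

Red: 4, Blue: 6, Green: 3, Gold: 4, Silver: 9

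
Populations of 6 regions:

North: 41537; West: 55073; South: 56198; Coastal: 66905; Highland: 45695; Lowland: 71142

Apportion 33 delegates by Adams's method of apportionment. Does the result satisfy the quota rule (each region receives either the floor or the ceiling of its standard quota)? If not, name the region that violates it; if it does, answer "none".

Standard quotas: North 4.073, West 5.400, South 5.510, Coastal 6.560, Highland 4.481, Lowland 6.976.
Adams allocation: North 4, West 5, South 6, Coastal 6, Highland 5, Lowland 7.
Every allocation lies between the lower and upper quota.

none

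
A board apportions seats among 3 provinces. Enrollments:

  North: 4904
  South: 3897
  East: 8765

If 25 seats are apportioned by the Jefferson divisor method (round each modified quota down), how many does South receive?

5

Standard divisor 17566/25 ≈ 702.64; standard quotas: North 6.979, South 5.546, East 12.474.
Rounding down gives 6, 5, 12 = 23 seats, so the divisor must be adjusted.
With modified divisor 660: modified quotas North 7.430, South 5.905, East 13.280.
Rounding down: North 7, South 5, East 13 (total 25).
South receives 5.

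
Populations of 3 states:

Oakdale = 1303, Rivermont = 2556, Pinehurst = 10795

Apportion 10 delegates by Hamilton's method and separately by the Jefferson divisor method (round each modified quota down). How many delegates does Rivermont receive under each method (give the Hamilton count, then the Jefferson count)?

2 and 1

Hamilton: Oakdale 1, Rivermont 2, Pinehurst 7.
Jefferson: Oakdale 1, Rivermont 1, Pinehurst 8.
Rivermont gets 2 under Hamilton and 1 under Jefferson.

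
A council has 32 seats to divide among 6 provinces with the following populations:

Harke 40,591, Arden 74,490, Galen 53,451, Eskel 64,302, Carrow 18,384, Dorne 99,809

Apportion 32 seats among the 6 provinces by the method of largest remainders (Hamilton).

Standard divisor: 351027 ÷ 32 ≈ 10969.594.
Standard quotas: Harke 3.7003, Arden 6.7906, Galen 4.8727, Eskel 5.8618, Carrow 1.6759, Dorne 9.0987.
Lower quotas: Harke 3, Arden 6, Galen 4, Eskel 5, Carrow 1, Dorne 9 (sum 28, leaving 4 seats).
Remainders in descending order: Galen 0.8727, Eskel 0.8618, Arden 0.7906, Harke 0.7003, Carrow 0.6759, Dorne 0.0987.
The surplus seats go to Galen, Eskel, Arden, Harke.

Harke 4; Arden 7; Galen 5; Eskel 6; Carrow 1; Dorne 9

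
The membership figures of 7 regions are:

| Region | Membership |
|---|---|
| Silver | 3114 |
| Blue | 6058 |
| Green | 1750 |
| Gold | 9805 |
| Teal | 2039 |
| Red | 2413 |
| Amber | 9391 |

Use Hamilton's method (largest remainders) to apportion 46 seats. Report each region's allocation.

Total 34570; standard divisor 34570/46 ≈ 751.522.
Standard quotas: Silver 4.1436, Blue 8.0610, Green 2.3286, Gold 13.0469, Teal 2.7132, Red 3.2108, Amber 12.4960.
Lower quotas: Silver 4, Blue 8, Green 2, Gold 13, Teal 2, Red 3, Amber 12 (sum 44, leaving 2 seats).
Remainders in descending order: Teal 0.7132, Amber 0.4960, Green 0.3286, Red 0.2108, Silver 0.1436, Blue 0.0610, Gold 0.0469.
The surplus seats go to Teal, Amber.

Silver 4; Blue 8; Green 2; Gold 13; Teal 3; Red 3; Amber 13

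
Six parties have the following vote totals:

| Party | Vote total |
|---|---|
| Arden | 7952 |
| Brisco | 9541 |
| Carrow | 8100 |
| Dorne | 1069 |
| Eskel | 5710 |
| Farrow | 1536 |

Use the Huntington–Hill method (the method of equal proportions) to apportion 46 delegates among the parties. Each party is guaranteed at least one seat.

With divisor 757: modified quotas Arden 10.505, Brisco 12.604, Carrow 10.700, Dorne 1.412, Eskel 7.543, Farrow 2.029.
Geometric-mean thresholds: Arden √(10·11)=10.488, Brisco √(12·13)=12.490, Carrow √(10·11)=10.488, Dorne √(1·2)=1.414, Eskel √(7·8)=7.483, Farrow √(2·3)=2.449.
Each quota rounded against its threshold gives Arden 11, Brisco 13, Carrow 11, Dorne 1, Eskel 8, Farrow 2 (total 46).

Arden: 11, Brisco: 13, Carrow: 11, Dorne: 1, Eskel: 8, Farrow: 2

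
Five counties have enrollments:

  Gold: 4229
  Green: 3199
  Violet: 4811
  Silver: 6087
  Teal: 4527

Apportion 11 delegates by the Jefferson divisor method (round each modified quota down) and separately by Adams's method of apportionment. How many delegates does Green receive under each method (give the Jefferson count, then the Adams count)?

Jefferson: Gold 2, Green 1, Violet 3, Silver 3, Teal 2.
Adams: Gold 2, Green 2, Violet 2, Silver 3, Teal 2.
Green gets 1 under Jefferson and 2 under Adams.

1 and 2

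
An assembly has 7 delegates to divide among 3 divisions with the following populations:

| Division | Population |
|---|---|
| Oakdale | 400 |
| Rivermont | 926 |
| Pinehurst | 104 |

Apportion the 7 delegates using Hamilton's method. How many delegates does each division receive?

Oakdale: 2, Rivermont: 5, Pinehurst: 0

The standard divisor is 1430/7 ≈ 204.286.
Standard quotas: Oakdale 1.958, Rivermont 4.533, Pinehurst 0.509.
Lower quotas: Oakdale 1, Rivermont 4, Pinehurst 0 (sum 5, leaving 2 seats).
Remainders in descending order: Oakdale 0.958, Rivermont 0.533, Pinehurst 0.509.
The surplus seats go to Oakdale, Rivermont.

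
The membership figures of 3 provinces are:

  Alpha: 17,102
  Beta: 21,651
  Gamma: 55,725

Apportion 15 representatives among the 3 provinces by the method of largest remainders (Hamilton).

Alpha 3, Beta 3, Gamma 9

Total 94478; standard divisor 94478/15 ≈ 6298.533.
Standard quotas: Alpha 2.7152, Beta 3.4375, Gamma 8.8473.
Lower quotas: Alpha 2, Beta 3, Gamma 8 (sum 13, leaving 2 seats).
Remainders in descending order: Gamma 0.8473, Alpha 0.7152, Beta 0.4375.
The surplus seats go to Gamma, Alpha.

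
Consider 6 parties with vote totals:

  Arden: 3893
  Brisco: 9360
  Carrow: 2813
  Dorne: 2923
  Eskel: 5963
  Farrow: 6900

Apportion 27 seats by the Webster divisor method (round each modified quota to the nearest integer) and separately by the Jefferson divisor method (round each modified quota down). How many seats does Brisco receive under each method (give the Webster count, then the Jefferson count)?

8 and 9

Webster: Arden 3, Brisco 8, Carrow 2, Dorne 3, Eskel 5, Farrow 6.
Jefferson: Arden 3, Brisco 9, Carrow 2, Dorne 2, Eskel 5, Farrow 6.
Brisco gets 8 under Webster and 9 under Jefferson.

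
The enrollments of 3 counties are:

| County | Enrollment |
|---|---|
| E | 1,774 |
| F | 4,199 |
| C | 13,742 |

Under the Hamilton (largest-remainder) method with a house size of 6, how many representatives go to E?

1

Total 19715; standard divisor 19715/6 ≈ 3285.833.
Standard quotas: E 0.5399, F 1.2779, C 4.1822.
Lower quotas: E 0, F 1, C 4 (sum 5, leaving 1 seat).
Remainders in descending order: E 0.5399, F 0.2779, C 0.1822.
The surplus seat goes to E.
E receives 1.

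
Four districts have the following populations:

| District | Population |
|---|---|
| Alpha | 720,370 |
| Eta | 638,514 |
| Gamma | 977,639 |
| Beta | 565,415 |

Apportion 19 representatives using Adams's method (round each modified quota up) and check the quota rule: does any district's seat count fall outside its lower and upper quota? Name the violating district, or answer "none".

Standard quotas: Alpha 4.717, Eta 4.181, Gamma 6.401, Beta 3.702.
Adams allocation: Alpha 5, Eta 4, Gamma 6, Beta 4.
Every allocation lies between the lower and upper quota.

none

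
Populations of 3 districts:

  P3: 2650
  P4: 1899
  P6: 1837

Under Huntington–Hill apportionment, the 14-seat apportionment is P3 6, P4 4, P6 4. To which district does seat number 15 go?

P4

Priority for the next seat is population ÷ (√(s·(s+1))).
Priorities: P3 408.904, P4 424.629, P6 410.766.
Highest priority: P4.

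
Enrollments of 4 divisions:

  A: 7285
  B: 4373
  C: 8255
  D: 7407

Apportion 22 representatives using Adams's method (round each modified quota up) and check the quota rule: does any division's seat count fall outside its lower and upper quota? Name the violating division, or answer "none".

Standard quotas: A 5.866, B 3.521, C 6.648, D 5.965.
Adams allocation: A 6, B 4, C 6, D 6.
Every allocation lies between the lower and upper quota.

none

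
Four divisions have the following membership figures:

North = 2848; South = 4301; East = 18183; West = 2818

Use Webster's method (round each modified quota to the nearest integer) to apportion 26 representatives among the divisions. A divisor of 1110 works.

North=3, South=4, East=16, West=3

With modified divisor 1110: modified quotas North 2.566, South 3.875, East 16.381, West 2.539.
Rounding to the nearest integer: North 3, South 4, East 16, West 3 (total 26).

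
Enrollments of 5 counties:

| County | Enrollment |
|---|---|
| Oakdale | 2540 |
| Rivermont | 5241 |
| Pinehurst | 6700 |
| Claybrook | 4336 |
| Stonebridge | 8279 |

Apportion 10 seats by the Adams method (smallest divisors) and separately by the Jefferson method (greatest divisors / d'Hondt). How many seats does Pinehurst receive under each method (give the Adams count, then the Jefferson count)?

2 and 3

Adams: Oakdale 1, Rivermont 2, Pinehurst 2, Claybrook 2, Stonebridge 3.
Jefferson: Oakdale 1, Rivermont 2, Pinehurst 3, Claybrook 1, Stonebridge 3.
Pinehurst gets 2 under Adams and 3 under Jefferson.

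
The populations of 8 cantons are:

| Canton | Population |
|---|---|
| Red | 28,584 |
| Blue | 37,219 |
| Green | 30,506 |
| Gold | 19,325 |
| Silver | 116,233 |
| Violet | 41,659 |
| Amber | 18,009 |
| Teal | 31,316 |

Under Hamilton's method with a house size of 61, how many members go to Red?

Total 322851; standard divisor 322851/61 ≈ 5292.639.
Standard quotas: Red 5.4007, Blue 7.0322, Green 5.7639, Gold 3.6513, Silver 21.9613, Violet 7.8711, Amber 3.4027, Teal 5.9169.
Lower quotas: Red 5, Blue 7, Green 5, Gold 3, Silver 21, Violet 7, Amber 3, Teal 5 (sum 56, leaving 5 seats).
Remainders in descending order: Silver 0.9613, Teal 0.9169, Violet 0.8711, Green 0.7639, Gold 0.6513, Amber 0.4027, Red 0.4007, Blue 0.0322.
The surplus seats go to Silver, Teal, Violet, Green, Gold.
Red receives 5.

5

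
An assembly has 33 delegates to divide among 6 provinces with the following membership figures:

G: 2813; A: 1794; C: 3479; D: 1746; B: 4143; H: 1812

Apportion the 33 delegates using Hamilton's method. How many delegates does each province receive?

G 6, A 4, C 7, D 3, B 9, H 4

The standard divisor is 15787/33 ≈ 478.394.
Standard quotas: G 5.880, A 3.750, C 7.272, D 3.650, B 8.660, H 3.788.
Lower quotas: G 5, A 3, C 7, D 3, B 8, H 3 (sum 29, leaving 4 seats).
Remainders in descending order: G 0.880, H 0.788, A 0.750, B 0.660, D 0.650, C 0.272.
Largest remainders: G, H, A, B receive the extra seats.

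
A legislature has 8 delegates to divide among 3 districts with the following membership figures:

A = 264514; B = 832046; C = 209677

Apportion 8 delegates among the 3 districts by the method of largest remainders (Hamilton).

A: 2, B: 5, C: 1

Standard divisor: 1306237 ÷ 8 ≈ 163279.625.
Standard quotas: A 1.6200, B 5.0958, C 1.2842.
Lower quotas: A 1, B 5, C 1 (sum 7, leaving 1 seat).
Remainders in descending order: A 0.6200, C 0.2842, B 0.0958.
The surplus seat goes to A.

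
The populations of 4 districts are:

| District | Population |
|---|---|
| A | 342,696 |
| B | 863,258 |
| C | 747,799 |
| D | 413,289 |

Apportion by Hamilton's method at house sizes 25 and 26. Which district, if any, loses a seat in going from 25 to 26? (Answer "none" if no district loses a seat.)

none

At 25 seats: A 4, B 9, C 8, D 4.
At 26 seats: A 4, B 9, C 8, D 5.
No district's allocation decreased.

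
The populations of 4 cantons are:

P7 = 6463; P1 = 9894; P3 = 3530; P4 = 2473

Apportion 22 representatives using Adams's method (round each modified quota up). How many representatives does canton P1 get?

Standard divisor 22360/22 ≈ 1016.364; standard quotas: P7 6.359, P1 9.735, P3 3.473, P4 2.433.
Rounding up gives 7, 10, 4, 3 = 24 seats, so the divisor must be adjusted.
With modified divisor 1140: modified quotas P7 5.669, P1 8.679, P3 3.096, P4 2.169.
Rounding up: P7 6, P1 9, P3 4, P4 3 (total 22).
P1 receives 9.

9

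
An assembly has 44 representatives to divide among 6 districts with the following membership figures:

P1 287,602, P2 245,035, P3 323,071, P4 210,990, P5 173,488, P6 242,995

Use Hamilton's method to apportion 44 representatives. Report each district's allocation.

Total 1483181; standard divisor 1483181/44 ≈ 33708.659.
Standard quotas: P1 8.5320, P2 7.2692, P3 9.5842, P4 6.2592, P5 5.1467, P6 7.2087.
Lower quotas: P1 8, P2 7, P3 9, P4 6, P5 5, P6 7 (sum 42, leaving 2 seats).
Remainders in descending order: P3 0.5842, P1 0.5320, P2 0.2692, P4 0.2592, P6 0.2087, P5 0.1467.
The surplus seats go to P3, P1.

P1: 9, P2: 7, P3: 10, P4: 6, P5: 5, P6: 7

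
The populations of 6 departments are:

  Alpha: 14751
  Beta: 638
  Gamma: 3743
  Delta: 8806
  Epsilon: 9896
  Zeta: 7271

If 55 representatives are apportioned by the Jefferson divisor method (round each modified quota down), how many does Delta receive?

11

Standard divisor 45105/55 ≈ 820.091; standard quotas: Alpha 17.987, Beta 0.778, Gamma 4.564, Delta 10.738, Epsilon 12.067, Zeta 8.866.
Rounding down gives 17, 0, 4, 10, 12, 8 = 51 seats, so the divisor must be adjusted.
With modified divisor 770: modified quotas Alpha 19.157, Beta 0.829, Gamma 4.861, Delta 11.436, Epsilon 12.852, Zeta 9.443.
Rounding down: Alpha 19, Beta 0, Gamma 4, Delta 11, Epsilon 12, Zeta 9 (total 55).
Delta receives 11.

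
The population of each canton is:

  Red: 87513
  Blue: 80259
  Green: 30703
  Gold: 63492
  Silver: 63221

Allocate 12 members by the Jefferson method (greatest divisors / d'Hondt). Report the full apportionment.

Red=4, Blue=3, Green=1, Gold=2, Silver=2

Standard divisor 325188/12 ≈ 27099; standard quotas: Red 3.229, Blue 2.962, Green 1.133, Gold 2.343, Silver 2.333.
Rounding down gives 3, 2, 1, 2, 2 = 10 seats, so the divisor must be adjusted.
With modified divisor 21500: modified quotas Red 4.070, Blue 3.733, Green 1.428, Gold 2.953, Silver 2.941.
Rounding down: Red 4, Blue 3, Green 1, Gold 2, Silver 2 (total 12).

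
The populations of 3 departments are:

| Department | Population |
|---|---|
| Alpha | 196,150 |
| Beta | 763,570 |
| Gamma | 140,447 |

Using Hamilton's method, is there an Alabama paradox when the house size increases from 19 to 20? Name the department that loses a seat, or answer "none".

At 19 seats: Alpha 3, Beta 13, Gamma 3.
At 20 seats: Alpha 4, Beta 14, Gamma 2.
Gamma drops from 3 to 2.

Gamma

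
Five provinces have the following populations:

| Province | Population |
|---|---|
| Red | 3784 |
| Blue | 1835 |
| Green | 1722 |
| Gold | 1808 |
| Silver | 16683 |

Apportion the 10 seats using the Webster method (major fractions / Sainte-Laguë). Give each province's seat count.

Standard divisor 25832/10 ≈ 2583.2; standard quotas: Red 1.465, Blue 0.710, Green 0.667, Gold 0.700, Silver 6.458.
Rounding to the nearest integer gives Red 1, Blue 1, Green 1, Gold 1, Silver 6 — total 10, matching the house size, so no adjustment is needed.

Red 1, Blue 1, Green 1, Gold 1, Silver 6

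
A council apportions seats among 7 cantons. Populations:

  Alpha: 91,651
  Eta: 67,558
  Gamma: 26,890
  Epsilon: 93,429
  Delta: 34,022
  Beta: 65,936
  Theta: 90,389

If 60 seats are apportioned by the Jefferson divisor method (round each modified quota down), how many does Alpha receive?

12

Standard divisor 469875/60 ≈ 7831.25; standard quotas: Alpha 11.703, Eta 8.627, Gamma 3.434, Epsilon 11.930, Delta 4.344, Beta 8.420, Theta 11.542.
Rounding down gives 11, 8, 3, 11, 4, 8, 11 = 56 seats, so the divisor must be adjusted.
With modified divisor 7400: modified quotas Alpha 12.385, Eta 9.129, Gamma 3.634, Epsilon 12.626, Delta 4.598, Beta 8.910, Theta 12.215.
Rounding down: Alpha 12, Eta 9, Gamma 3, Epsilon 12, Delta 4, Beta 8, Theta 12 (total 60).
Alpha receives 12.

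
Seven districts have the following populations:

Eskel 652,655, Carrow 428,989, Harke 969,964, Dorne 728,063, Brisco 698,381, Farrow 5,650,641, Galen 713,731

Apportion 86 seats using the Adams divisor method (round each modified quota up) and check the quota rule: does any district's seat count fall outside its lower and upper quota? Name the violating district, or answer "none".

Standard quotas: Eskel 5.703, Carrow 3.748, Harke 8.475, Dorne 6.362, Brisco 6.102, Farrow 49.374, Galen 6.236.
Adams allocation: Eskel 6, Carrow 4, Harke 9, Dorne 7, Brisco 6, Farrow 48, Galen 6.
Farrow has quota 49.374 (lower 49, upper 50) but receives 48 — outside the quota interval.

Farrow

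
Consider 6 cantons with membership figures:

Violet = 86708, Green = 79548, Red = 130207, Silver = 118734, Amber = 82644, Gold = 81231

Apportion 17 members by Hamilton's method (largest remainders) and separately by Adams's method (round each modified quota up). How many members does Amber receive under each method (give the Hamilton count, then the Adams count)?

2 and 3

Hamilton: Violet 3, Green 2, Red 4, Silver 4, Amber 2, Gold 2.
Adams: Violet 3, Green 2, Red 4, Silver 3, Amber 3, Gold 2.
Amber gets 2 under Hamilton and 3 under Adams.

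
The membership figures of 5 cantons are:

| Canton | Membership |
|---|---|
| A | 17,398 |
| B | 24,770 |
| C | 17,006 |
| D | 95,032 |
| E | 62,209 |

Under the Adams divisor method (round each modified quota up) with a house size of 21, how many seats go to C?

Standard divisor 216415/21 ≈ 10305.476; standard quotas: A 1.688, B 2.404, C 1.650, D 9.222, E 6.036.
Rounding up gives 2, 3, 2, 10, 7 = 24 seats, so the divisor must be adjusted.
With modified divisor 12100: modified quotas A 1.438, B 2.047, C 1.405, D 7.854, E 5.141.
Rounding up: A 2, B 3, C 2, D 8, E 6 (total 21).
C receives 2.

2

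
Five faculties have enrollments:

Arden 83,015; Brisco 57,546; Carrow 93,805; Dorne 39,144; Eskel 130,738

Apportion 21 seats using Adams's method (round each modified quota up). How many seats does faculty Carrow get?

5

Standard divisor 404248/21 ≈ 19249.905; standard quotas: Arden 4.312, Brisco 2.989, Carrow 4.873, Dorne 2.033, Eskel 6.792.
Rounding up gives 5, 3, 5, 3, 7 = 23 seats, so the divisor must be adjusted.
With modified divisor 21300: modified quotas Arden 3.897, Brisco 2.702, Carrow 4.404, Dorne 1.838, Eskel 6.138.
Rounding up: Arden 4, Brisco 3, Carrow 5, Dorne 2, Eskel 7 (total 21).
Carrow receives 5.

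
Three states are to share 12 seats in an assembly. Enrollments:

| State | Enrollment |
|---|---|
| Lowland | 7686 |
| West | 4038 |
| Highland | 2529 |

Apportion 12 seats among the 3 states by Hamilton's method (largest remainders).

Lowland: 7, West: 3, Highland: 2

Total 14253; standard divisor 14253/12 ≈ 1187.75.
Standard quotas: Lowland 6.4711, West 3.3997, Highland 2.1292.
Lower quotas: Lowland 6, West 3, Highland 2 (sum 11, leaving 1 seat).
Remainders in descending order: Lowland 0.4711, West 0.3997, Highland 0.1292.
Largest remainder: Lowland receives the extra seat.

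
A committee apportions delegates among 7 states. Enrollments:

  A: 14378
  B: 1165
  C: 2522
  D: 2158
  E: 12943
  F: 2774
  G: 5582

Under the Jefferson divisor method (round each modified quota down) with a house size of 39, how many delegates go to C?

2

Standard divisor 41522/39 ≈ 1064.667; standard quotas: A 13.505, B 1.094, C 2.369, D 2.027, E 12.157, F 2.606, G 5.243.
Rounding down gives 13, 1, 2, 2, 12, 2, 5 = 37 seats, so the divisor must be adjusted.
With modified divisor 980: modified quotas A 14.671, B 1.189, C 2.573, D 2.202, E 13.207, F 2.831, G 5.696.
Rounding down: A 14, B 1, C 2, D 2, E 13, F 2, G 5 (total 39).
C receives 2.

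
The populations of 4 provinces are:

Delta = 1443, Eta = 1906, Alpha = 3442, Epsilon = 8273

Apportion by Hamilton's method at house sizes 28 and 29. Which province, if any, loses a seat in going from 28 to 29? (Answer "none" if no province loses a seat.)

none

At 28 seats: Delta 3, Eta 4, Alpha 6, Epsilon 15.
At 29 seats: Delta 3, Eta 4, Alpha 6, Epsilon 16.
No province's allocation decreased.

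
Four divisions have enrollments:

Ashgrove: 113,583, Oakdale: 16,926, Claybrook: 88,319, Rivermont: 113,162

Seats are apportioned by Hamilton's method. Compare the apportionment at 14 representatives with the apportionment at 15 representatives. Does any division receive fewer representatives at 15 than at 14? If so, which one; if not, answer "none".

none

At 14 seats: Ashgrove 5, Oakdale 0, Claybrook 4, Rivermont 5.
At 15 seats: Ashgrove 5, Oakdale 1, Claybrook 4, Rivermont 5.
No division's allocation decreased.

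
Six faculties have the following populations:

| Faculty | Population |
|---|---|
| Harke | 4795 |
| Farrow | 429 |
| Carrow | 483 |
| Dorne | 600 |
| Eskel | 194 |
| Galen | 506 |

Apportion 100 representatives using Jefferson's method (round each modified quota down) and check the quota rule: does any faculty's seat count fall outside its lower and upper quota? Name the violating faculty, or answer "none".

Harke

Standard quotas: Harke 68.432, Farrow 6.122, Carrow 6.893, Dorne 8.563, Eskel 2.769, Galen 7.221.
Jefferson allocation: Harke 70, Farrow 6, Carrow 7, Dorne 8, Eskel 2, Galen 7.
Harke has quota 68.432 (lower 68, upper 69) but receives 70 — outside the quota interval.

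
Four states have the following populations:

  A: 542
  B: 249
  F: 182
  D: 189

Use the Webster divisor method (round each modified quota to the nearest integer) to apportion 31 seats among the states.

A: 14, B: 7, F: 5, D: 5

Standard divisor 1162/31 ≈ 37.484; standard quotas: A 14.460, B 6.643, F 4.855, D 5.042.
Rounding to the nearest integer gives A 14, B 7, F 5, D 5 — total 31, matching the house size, so no adjustment is needed.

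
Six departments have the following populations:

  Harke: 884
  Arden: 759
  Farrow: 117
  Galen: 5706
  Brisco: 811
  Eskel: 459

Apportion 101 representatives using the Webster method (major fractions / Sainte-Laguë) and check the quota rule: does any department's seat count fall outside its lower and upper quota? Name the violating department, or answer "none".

Standard quotas: Harke 10.220, Arden 8.775, Farrow 1.353, Galen 65.969, Brisco 9.376, Eskel 5.307.
Webster allocation: Harke 10, Arden 9, Farrow 1, Galen 67, Brisco 9, Eskel 5.
Galen has quota 65.969 (lower 65, upper 66) but receives 67 — outside the quota interval.

Galen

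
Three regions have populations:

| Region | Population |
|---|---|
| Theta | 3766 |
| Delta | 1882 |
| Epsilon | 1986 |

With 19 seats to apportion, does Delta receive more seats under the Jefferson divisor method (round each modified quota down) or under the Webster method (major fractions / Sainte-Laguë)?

Jefferson: Theta 10, Delta 4, Epsilon 5.
Webster: Theta 9, Delta 5, Epsilon 5.
Delta gets 4 under Jefferson and 5 under Webster.

Webster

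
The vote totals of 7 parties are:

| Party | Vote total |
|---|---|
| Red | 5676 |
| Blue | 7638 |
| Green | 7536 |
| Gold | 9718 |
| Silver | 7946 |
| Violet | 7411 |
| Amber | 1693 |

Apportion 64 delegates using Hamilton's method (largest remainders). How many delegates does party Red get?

Standard divisor: 47618 ÷ 64 ≈ 744.031.
Standard quotas: Red 7.6287, Blue 10.2657, Green 10.1286, Gold 13.0613, Silver 10.6797, Violet 9.9606, Amber 2.2754.
Lower quotas: Red 7, Blue 10, Green 10, Gold 13, Silver 10, Violet 9, Amber 2 (sum 61, leaving 3 seats).
Remainders in descending order: Violet 0.9606, Silver 0.6797, Red 0.6287, Amber 0.2754, Blue 0.2657, Green 0.1286, Gold 0.0613.
The surplus seats go to Violet, Silver, Red.
Red receives 8.

8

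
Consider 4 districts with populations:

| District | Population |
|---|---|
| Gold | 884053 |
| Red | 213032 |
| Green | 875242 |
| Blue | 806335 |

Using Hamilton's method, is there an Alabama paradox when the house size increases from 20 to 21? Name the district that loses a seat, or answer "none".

Red

At 20 seats: Gold 6, Red 2, Green 6, Blue 6.
At 21 seats: Gold 7, Red 1, Green 7, Blue 6.
Red drops from 2 to 1.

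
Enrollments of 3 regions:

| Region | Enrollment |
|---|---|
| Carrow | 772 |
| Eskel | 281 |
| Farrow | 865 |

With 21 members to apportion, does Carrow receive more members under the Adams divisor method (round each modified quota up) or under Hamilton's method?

Adams: Carrow 9, Eskel 3, Farrow 9.
Hamilton: Carrow 8, Eskel 3, Farrow 10.
Carrow gets 9 under Adams and 8 under Hamilton.

Adams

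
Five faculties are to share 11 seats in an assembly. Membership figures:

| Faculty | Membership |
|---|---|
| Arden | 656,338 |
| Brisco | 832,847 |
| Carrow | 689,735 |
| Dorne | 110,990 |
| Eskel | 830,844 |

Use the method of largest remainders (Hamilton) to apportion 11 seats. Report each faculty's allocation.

Arden 2, Brisco 3, Carrow 3, Dorne 0, Eskel 3

Total 3120754; standard divisor 3120754/11 ≈ 283704.909.
Standard quotas: Arden 2.3135, Brisco 2.9356, Carrow 2.4312, Dorne 0.3912, Eskel 2.9285.
Lower quotas: Arden 2, Brisco 2, Carrow 2, Dorne 0, Eskel 2 (sum 8, leaving 3 seats).
Remainders in descending order: Brisco 0.9356, Eskel 0.9285, Carrow 0.4312, Dorne 0.3912, Arden 0.3135.
The surplus seats go to Brisco, Eskel, Carrow.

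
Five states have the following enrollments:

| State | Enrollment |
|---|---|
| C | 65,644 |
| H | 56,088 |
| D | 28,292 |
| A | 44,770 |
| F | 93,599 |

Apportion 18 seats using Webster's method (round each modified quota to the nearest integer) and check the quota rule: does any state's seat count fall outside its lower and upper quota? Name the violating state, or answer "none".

none

Standard quotas: C 4.097, H 3.501, D 1.766, A 2.794, F 5.842.
Webster allocation: C 4, H 3, D 2, A 3, F 6.
Every allocation lies between the lower and upper quota.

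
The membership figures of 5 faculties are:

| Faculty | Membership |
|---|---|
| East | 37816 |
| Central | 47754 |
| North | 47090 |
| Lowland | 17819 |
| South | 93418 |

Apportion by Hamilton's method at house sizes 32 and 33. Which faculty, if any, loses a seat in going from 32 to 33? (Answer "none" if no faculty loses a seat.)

Lowland

At 32 seats: East 5, Central 6, North 6, Lowland 3, South 12.
At 33 seats: East 5, Central 7, North 6, Lowland 2, South 13.
Lowland drops from 3 to 2.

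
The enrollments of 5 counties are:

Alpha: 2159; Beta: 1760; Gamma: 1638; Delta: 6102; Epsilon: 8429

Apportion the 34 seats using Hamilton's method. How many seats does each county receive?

Total 20088; standard divisor 20088/34 ≈ 590.824.
Standard quotas: Alpha 3.6542, Beta 2.9789, Gamma 2.7724, Delta 10.3280, Epsilon 14.2665.
Lower quotas: Alpha 3, Beta 2, Gamma 2, Delta 10, Epsilon 14 (sum 31, leaving 3 seats).
Remainders in descending order: Beta 0.9789, Gamma 0.7724, Alpha 0.6542, Delta 0.3280, Epsilon 0.2665.
Largest remainders: Beta, Gamma, Alpha receive the extra seats.

Alpha 4; Beta 3; Gamma 3; Delta 10; Epsilon 14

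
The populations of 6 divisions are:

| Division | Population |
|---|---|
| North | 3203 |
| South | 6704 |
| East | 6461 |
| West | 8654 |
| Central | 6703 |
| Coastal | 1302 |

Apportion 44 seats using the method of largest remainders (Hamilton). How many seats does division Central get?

9

Total 33027; standard divisor 33027/44 ≈ 750.614.
Standard quotas: North 4.2672, South 8.9314, East 8.6076, West 11.5292, Central 8.9300, Coastal 1.7346.
Lower quotas: North 4, South 8, East 8, West 11, Central 8, Coastal 1 (sum 40, leaving 4 seats).
Remainders in descending order: South 0.9314, Central 0.9300, Coastal 0.7346, East 0.6076, West 0.5292, North 0.2672.
The surplus seats go to South, Central, Coastal, East.
Central receives 9.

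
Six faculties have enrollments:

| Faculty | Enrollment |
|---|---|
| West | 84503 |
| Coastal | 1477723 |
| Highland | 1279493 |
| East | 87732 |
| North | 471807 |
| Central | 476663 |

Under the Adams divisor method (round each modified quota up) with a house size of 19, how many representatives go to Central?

Standard divisor 3877921/19 ≈ 204101.105; standard quotas: West 0.414, Coastal 7.240, Highland 6.269, East 0.430, North 2.312, Central 2.335.
Rounding up gives 1, 8, 7, 1, 3, 3 = 23 seats, so the divisor must be adjusted.
With modified divisor 242300: modified quotas West 0.349, Coastal 6.099, Highland 5.281, East 0.362, North 1.947, Central 1.967.
Rounding up: West 1, Coastal 7, Highland 6, East 1, North 2, Central 2 (total 19).
Central receives 2.

2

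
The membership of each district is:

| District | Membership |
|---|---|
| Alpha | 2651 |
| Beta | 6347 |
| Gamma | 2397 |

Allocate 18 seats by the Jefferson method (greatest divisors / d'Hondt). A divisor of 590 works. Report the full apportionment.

Alpha 4, Beta 10, Gamma 4

With modified divisor 590: modified quotas Alpha 4.493, Beta 10.758, Gamma 4.063.
Rounding down: Alpha 4, Beta 10, Gamma 4 (total 18).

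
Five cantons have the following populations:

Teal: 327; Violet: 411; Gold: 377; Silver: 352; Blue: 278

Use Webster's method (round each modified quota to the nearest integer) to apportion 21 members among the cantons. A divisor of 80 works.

With modified divisor 80: modified quotas Teal 4.088, Violet 5.138, Gold 4.713, Silver 4.400, Blue 3.475.
Rounding to the nearest integer: Teal 4, Violet 5, Gold 5, Silver 4, Blue 3 (total 21).

Teal=4; Violet=5; Gold=5; Silver=4; Blue=3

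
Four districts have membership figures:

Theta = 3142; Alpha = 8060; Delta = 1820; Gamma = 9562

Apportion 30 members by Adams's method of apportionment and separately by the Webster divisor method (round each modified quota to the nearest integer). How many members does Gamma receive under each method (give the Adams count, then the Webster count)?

Adams: Theta 4, Alpha 11, Delta 3, Gamma 12.
Webster: Theta 4, Alpha 11, Delta 2, Gamma 13.
Gamma gets 12 under Adams and 13 under Webster.

12 and 13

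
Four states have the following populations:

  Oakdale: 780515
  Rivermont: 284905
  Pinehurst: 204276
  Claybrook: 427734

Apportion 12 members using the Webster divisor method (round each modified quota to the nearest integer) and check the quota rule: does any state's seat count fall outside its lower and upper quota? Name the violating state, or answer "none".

Standard quotas: Oakdale 5.518, Rivermont 2.014, Pinehurst 1.444, Claybrook 3.024.
Webster allocation: Oakdale 6, Rivermont 2, Pinehurst 1, Claybrook 3.
Every allocation lies between the lower and upper quota.

none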